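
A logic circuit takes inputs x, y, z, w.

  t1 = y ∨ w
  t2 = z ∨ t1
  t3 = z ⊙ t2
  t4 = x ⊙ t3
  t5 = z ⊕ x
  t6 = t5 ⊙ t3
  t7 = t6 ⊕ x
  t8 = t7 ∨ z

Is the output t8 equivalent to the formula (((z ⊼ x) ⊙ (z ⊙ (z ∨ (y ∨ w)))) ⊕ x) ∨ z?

t1 = y ∨ w
t2 = z ∨ t1 = z ∨ (y ∨ w)
t3 = z ⊙ t2 = z ⊙ (z ∨ (y ∨ w))
t5 = z ⊕ x
t6 = t5 ⊙ t3 = (z ⊕ x) ⊙ (z ⊙ (z ∨ (y ∨ w)))
t7 = t6 ⊕ x = ((z ⊕ x) ⊙ (z ⊙ (z ∨ (y ∨ w)))) ⊕ x
t8 = t7 ∨ z = (((z ⊕ x) ⊙ (z ⊙ (z ∨ (y ∨ w)))) ⊕ x) ∨ z
At x=0, y=0, z=0, w=0: circuit gives 0, formula gives 1.

No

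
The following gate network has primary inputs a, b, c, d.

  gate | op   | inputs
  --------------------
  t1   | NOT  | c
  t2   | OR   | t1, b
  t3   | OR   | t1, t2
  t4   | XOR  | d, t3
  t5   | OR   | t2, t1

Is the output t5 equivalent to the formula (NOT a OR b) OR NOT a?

t1 = NOT c
t2 = t1 OR b = NOT c OR b
t5 = t2 OR t1 = (NOT c OR b) OR NOT c
At a=0, b=0, c=1, d=0: circuit gives 0, formula gives 1.

No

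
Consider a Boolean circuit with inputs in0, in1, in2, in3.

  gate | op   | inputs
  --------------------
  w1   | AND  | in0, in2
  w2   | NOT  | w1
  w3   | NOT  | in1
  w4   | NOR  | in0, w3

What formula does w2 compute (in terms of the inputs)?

NOT (in0 AND in2)

w1 = in0 AND in2
w2 = NOT w1 = NOT (in0 AND in2)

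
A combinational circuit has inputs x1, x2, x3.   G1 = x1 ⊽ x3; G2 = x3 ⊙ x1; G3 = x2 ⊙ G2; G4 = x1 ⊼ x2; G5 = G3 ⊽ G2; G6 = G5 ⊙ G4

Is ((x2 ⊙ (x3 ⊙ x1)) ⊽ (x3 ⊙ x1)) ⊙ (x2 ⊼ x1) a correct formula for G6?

Yes

G2 = x3 ⊙ x1
G3 = x2 ⊙ G2 = x2 ⊙ (x3 ⊙ x1)
G4 = x1 ⊼ x2
G5 = G3 ⊽ G2 = (x2 ⊙ (x3 ⊙ x1)) ⊽ (x3 ⊙ x1)
G6 = G5 ⊙ G4 = ((x2 ⊙ (x3 ⊙ x1)) ⊽ (x3 ⊙ x1)) ⊙ (x1 ⊼ x2)
At x1=0, x2=0, x3=0: circuit gives 0, formula gives 0.
At x1=0, x2=1, x3=1: circuit gives 1, formula gives 1.
Agrees on all 8 inputs.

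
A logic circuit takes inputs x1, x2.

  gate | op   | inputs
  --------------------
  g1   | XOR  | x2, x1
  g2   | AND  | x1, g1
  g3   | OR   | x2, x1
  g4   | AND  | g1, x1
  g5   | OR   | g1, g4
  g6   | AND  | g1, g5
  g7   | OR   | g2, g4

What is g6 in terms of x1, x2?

(x2 XOR x1) AND ((x2 XOR x1) OR ((x2 XOR x1) AND x1))

g1 = x2 XOR x1
g4 = g1 AND x1 = (x2 XOR x1) AND x1
g5 = g1 OR g4 = (x2 XOR x1) OR ((x2 XOR x1) AND x1)
g6 = g1 AND g5 = (x2 XOR x1) AND ((x2 XOR x1) OR ((x2 XOR x1) AND x1))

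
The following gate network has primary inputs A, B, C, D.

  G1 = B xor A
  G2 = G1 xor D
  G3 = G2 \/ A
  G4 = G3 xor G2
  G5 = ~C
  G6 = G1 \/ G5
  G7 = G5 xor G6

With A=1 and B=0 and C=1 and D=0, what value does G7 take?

G1 = 0 xor 1 = 1
G5 = ~1 = 0
G6 = 1 \/ 0 = 1
G7 = 0 xor 1 = 1

1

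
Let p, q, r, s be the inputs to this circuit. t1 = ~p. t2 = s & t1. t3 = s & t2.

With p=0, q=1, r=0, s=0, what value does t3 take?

t1 = ~0 = 1
t2 = 0 & 1 = 0
t3 = 0 & 0 = 0

0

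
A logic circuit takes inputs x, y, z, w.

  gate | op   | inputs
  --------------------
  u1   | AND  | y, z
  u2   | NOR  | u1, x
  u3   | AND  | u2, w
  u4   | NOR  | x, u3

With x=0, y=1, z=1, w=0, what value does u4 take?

u1 = 1 AND 1 = 1
u2 = 1 NOR 0 = 0
u3 = 0 AND 0 = 0
u4 = 0 NOR 0 = 1

1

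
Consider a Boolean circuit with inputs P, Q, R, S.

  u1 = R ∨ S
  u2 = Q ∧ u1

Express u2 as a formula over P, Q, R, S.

Q ∧ (R ∨ S)

u1 = R ∨ S
u2 = Q ∧ u1 = Q ∧ (R ∨ S)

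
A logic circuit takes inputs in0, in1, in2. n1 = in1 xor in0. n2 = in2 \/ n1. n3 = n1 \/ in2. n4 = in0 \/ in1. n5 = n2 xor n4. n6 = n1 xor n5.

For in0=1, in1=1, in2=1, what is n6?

0

n1 = 1 xor 1 = 0
n2 = 1 \/ 0 = 1
n4 = 1 \/ 1 = 1
n5 = 1 xor 1 = 0
n6 = 0 xor 0 = 0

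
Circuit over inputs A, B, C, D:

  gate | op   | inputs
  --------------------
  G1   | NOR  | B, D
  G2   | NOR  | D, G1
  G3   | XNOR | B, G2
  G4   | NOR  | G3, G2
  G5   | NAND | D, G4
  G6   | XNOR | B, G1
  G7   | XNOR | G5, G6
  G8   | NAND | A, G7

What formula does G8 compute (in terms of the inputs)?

G1 = B NOR D
G2 = D NOR G1 = D NOR (B NOR D)
G3 = B XNOR G2 = B XNOR (D NOR (B NOR D))
G4 = G3 NOR G2 = (B XNOR (D NOR (B NOR D))) NOR (D NOR (B NOR D))
G5 = D NAND G4 = D NAND ((B XNOR (D NOR (B NOR D))) NOR (D NOR (B NOR D)))
G6 = B XNOR G1 = B XNOR (B NOR D)
G7 = G5 XNOR G6 = (D NAND ((B XNOR (D NOR (B NOR D))) NOR (D NOR (B NOR D)))) XNOR (B XNOR (B NOR D))
G8 = A NAND G7 = A NAND ((D NAND ((B XNOR (D NOR (B NOR D))) NOR (D NOR (B NOR D)))) XNOR (B XNOR (B NOR D)))

A NAND ((D NAND ((B XNOR (D NOR (B NOR D))) NOR (D NOR (B NOR D)))) XNOR (B XNOR (B NOR D)))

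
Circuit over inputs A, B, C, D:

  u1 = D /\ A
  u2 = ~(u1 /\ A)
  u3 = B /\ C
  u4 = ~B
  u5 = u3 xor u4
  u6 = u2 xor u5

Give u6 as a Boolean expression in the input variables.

(~((D /\ A) /\ A)) xor ((B /\ C) xor ~B)

u1 = D /\ A
u2 = ~(u1 /\ A) = ~((D /\ A) /\ A)
u3 = B /\ C
u4 = ~B
u5 = u3 xor u4 = (B /\ C) xor ~B
u6 = u2 xor u5 = (~((D /\ A) /\ A)) xor ((B /\ C) xor ~B)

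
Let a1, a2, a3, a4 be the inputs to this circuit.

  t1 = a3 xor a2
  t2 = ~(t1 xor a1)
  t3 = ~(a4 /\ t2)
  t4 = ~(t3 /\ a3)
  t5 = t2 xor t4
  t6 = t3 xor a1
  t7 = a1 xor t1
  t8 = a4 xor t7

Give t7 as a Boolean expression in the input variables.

a1 xor (a3 xor a2)

t1 = a3 xor a2
t7 = a1 xor t1 = a1 xor (a3 xor a2)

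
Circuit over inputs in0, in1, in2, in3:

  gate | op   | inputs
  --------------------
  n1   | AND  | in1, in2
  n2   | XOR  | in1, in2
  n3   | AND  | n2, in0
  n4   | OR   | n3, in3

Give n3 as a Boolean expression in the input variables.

n2 = in1 XOR in2
n3 = n2 AND in0 = (in1 XOR in2) AND in0

(in1 XOR in2) AND in0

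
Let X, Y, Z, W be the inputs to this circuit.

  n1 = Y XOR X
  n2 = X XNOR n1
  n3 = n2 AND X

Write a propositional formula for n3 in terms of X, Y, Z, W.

n1 = Y XOR X
n2 = X XNOR n1 = X XNOR (Y XOR X)
n3 = n2 AND X = (X XNOR (Y XOR X)) AND X

(X XNOR (Y XOR X)) AND X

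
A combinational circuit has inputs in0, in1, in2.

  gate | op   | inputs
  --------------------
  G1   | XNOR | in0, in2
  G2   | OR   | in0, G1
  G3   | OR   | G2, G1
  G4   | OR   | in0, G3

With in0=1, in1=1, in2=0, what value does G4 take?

G1 = 1 XNOR 0 = 0
G2 = 1 OR 0 = 1
G3 = 1 OR 0 = 1
G4 = 1 OR 1 = 1

1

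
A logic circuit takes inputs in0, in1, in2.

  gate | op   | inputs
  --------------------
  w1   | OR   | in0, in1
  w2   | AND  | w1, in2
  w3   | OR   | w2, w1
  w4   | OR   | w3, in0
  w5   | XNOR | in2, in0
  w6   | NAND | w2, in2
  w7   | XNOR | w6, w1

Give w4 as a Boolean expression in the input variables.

(((in0 OR in1) AND in2) OR (in0 OR in1)) OR in0

w1 = in0 OR in1
w2 = w1 AND in2 = (in0 OR in1) AND in2
w3 = w2 OR w1 = ((in0 OR in1) AND in2) OR (in0 OR in1)
w4 = w3 OR in0 = (((in0 OR in1) AND in2) OR (in0 OR in1)) OR in0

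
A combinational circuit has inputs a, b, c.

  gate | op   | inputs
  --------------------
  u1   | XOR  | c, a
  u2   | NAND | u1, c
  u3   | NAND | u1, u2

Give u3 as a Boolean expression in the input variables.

(c XOR a) NAND ((c XOR a) NAND c)

u1 = c XOR a
u2 = u1 NAND c = (c XOR a) NAND c
u3 = u1 NAND u2 = (c XOR a) NAND ((c XOR a) NAND c)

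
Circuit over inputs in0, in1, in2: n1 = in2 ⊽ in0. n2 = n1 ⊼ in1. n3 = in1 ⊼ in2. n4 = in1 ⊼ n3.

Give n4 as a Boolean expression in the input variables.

in1 ⊼ (in1 ⊼ in2)

n3 = in1 ⊼ in2
n4 = in1 ⊼ n3 = in1 ⊼ (in1 ⊼ in2)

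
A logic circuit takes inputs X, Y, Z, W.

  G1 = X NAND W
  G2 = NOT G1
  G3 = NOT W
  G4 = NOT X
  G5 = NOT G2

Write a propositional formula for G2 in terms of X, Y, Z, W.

NOT (X NAND W)

G1 = X NAND W
G2 = NOT G1 = NOT (X NAND W)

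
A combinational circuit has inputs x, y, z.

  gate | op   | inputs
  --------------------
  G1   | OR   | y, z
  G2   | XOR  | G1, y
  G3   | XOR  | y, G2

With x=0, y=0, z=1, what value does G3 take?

1

G1 = 0 OR 1 = 1
G2 = 1 XOR 0 = 1
G3 = 0 XOR 1 = 1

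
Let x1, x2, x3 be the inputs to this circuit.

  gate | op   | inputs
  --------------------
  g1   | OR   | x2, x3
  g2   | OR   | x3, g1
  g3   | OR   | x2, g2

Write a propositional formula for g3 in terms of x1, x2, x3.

g1 = x2 OR x3
g2 = x3 OR g1 = x3 OR (x2 OR x3)
g3 = x2 OR g2 = x2 OR (x3 OR (x2 OR x3))

x2 OR (x3 OR (x2 OR x3))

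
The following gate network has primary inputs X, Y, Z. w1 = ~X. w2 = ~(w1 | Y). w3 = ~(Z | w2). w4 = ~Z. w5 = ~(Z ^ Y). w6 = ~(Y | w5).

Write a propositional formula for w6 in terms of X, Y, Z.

w5 = ~(Z ^ Y)
w6 = ~(Y | w5) = ~(Y | (~(Z ^ Y)))

~(Y | (~(Z ^ Y)))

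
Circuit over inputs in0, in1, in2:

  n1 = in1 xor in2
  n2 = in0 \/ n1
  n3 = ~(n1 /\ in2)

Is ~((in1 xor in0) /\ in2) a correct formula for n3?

n1 = in1 xor in2
n3 = ~(n1 /\ in2) = ~((in1 xor in2) /\ in2)
At in0=0, in1=0, in2=1: circuit gives 0, formula gives 1.

No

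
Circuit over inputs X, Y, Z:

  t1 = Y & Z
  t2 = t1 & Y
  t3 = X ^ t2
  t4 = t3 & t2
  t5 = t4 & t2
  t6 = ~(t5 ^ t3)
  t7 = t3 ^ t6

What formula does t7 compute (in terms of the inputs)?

(X ^ ((Y & Z) & Y)) ^ (~((((X ^ ((Y & Z) & Y)) & ((Y & Z) & Y)) & ((Y & Z) & Y)) ^ (X ^ ((Y & Z) & Y))))

t1 = Y & Z
t2 = t1 & Y = (Y & Z) & Y
t3 = X ^ t2 = X ^ ((Y & Z) & Y)
t4 = t3 & t2 = (X ^ ((Y & Z) & Y)) & ((Y & Z) & Y)
t5 = t4 & t2 = ((X ^ ((Y & Z) & Y)) & ((Y & Z) & Y)) & ((Y & Z) & Y)
t6 = ~(t5 ^ t3) = ~((((X ^ ((Y & Z) & Y)) & ((Y & Z) & Y)) & ((Y & Z) & Y)) ^ (X ^ ((Y & Z) & Y)))
t7 = t3 ^ t6 = (X ^ ((Y & Z) & Y)) ^ (~((((X ^ ((Y & Z) & Y)) & ((Y & Z) & Y)) & ((Y & Z) & Y)) ^ (X ^ ((Y & Z) & Y))))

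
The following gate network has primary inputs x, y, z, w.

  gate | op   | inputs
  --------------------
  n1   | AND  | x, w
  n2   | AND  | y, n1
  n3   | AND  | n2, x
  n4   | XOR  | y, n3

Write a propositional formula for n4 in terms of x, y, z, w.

y XOR ((y AND (x AND w)) AND x)

n1 = x AND w
n2 = y AND n1 = y AND (x AND w)
n3 = n2 AND x = (y AND (x AND w)) AND x
n4 = y XOR n3 = y XOR ((y AND (x AND w)) AND x)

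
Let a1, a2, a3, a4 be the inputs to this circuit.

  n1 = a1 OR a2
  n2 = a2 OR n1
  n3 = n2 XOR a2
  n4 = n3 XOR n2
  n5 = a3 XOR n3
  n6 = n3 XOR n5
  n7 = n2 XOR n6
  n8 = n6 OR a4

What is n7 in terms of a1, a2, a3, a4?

(a2 OR (a1 OR a2)) XOR (((a2 OR (a1 OR a2)) XOR a2) XOR (a3 XOR ((a2 OR (a1 OR a2)) XOR a2)))

n1 = a1 OR a2
n2 = a2 OR n1 = a2 OR (a1 OR a2)
n3 = n2 XOR a2 = (a2 OR (a1 OR a2)) XOR a2
n5 = a3 XOR n3 = a3 XOR ((a2 OR (a1 OR a2)) XOR a2)
n6 = n3 XOR n5 = ((a2 OR (a1 OR a2)) XOR a2) XOR (a3 XOR ((a2 OR (a1 OR a2)) XOR a2))
n7 = n2 XOR n6 = (a2 OR (a1 OR a2)) XOR (((a2 OR (a1 OR a2)) XOR a2) XOR (a3 XOR ((a2 OR (a1 OR a2)) XOR a2)))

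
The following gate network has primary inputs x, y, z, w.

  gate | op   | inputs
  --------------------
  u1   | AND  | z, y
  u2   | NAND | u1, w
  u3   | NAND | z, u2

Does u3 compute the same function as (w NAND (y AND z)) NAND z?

Yes

u1 = z AND y
u2 = u1 NAND w = (z AND y) NAND w
u3 = z NAND u2 = z NAND ((z AND y) NAND w)
At x=0, y=0, z=1, w=0: circuit gives 0, formula gives 0.
At x=0, y=0, z=0, w=0: circuit gives 1, formula gives 1.
Agrees on all 16 inputs.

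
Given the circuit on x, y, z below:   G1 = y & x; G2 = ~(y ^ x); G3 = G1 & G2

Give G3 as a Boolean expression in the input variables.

G1 = y & x
G2 = ~(y ^ x)
G3 = G1 & G2 = (y & x) & (~(y ^ x))

(y & x) & (~(y ^ x))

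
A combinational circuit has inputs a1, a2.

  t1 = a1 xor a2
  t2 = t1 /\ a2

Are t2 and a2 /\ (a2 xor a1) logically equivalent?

Yes

t1 = a1 xor a2
t2 = t1 /\ a2 = (a1 xor a2) /\ a2
At a1=0, a2=0: circuit gives 0, formula gives 0.
At a1=0, a2=1: circuit gives 1, formula gives 1.
Agrees on all 4 inputs.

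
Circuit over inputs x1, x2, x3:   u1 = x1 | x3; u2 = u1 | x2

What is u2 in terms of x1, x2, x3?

(x1 | x3) | x2

u1 = x1 | x3
u2 = u1 | x2 = (x1 | x3) | x2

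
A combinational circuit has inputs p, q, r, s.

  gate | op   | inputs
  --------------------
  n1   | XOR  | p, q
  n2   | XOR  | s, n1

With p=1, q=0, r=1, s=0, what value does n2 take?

1

n1 = 1 XOR 0 = 1
n2 = 0 XOR 1 = 1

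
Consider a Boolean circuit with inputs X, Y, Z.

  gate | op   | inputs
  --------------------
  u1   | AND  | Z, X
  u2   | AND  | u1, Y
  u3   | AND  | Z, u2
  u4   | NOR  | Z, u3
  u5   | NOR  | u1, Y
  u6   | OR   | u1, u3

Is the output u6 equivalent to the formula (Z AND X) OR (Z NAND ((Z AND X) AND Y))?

No

u1 = Z AND X
u2 = u1 AND Y = (Z AND X) AND Y
u3 = Z AND u2 = Z AND ((Z AND X) AND Y)
u6 = u1 OR u3 = (Z AND X) OR (Z AND ((Z AND X) AND Y))
At X=0, Y=0, Z=0: circuit gives 0, formula gives 1.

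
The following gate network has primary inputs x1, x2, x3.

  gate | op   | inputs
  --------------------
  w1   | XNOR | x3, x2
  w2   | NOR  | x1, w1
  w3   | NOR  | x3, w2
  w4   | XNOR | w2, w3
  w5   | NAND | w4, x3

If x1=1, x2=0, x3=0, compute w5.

w1 = 0 XNOR 0 = 1
w2 = 1 NOR 1 = 0
w3 = 0 NOR 0 = 1
w4 = 0 XNOR 1 = 0
w5 = 0 NAND 0 = 1

1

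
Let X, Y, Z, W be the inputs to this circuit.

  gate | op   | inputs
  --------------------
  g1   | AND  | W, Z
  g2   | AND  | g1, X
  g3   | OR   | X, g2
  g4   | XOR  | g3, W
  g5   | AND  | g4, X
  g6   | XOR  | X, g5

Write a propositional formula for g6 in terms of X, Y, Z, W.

X XOR (((X OR ((W AND Z) AND X)) XOR W) AND X)

g1 = W AND Z
g2 = g1 AND X = (W AND Z) AND X
g3 = X OR g2 = X OR ((W AND Z) AND X)
g4 = g3 XOR W = (X OR ((W AND Z) AND X)) XOR W
g5 = g4 AND X = ((X OR ((W AND Z) AND X)) XOR W) AND X
g6 = X XOR g5 = X XOR (((X OR ((W AND Z) AND X)) XOR W) AND X)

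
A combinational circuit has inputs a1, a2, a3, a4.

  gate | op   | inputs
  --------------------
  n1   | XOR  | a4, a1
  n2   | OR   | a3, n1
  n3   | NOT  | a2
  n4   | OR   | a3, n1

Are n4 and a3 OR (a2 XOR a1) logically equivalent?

No

n1 = a4 XOR a1
n4 = a3 OR n1 = a3 OR (a4 XOR a1)
At a1=0, a2=0, a3=0, a4=1: circuit gives 1, formula gives 0.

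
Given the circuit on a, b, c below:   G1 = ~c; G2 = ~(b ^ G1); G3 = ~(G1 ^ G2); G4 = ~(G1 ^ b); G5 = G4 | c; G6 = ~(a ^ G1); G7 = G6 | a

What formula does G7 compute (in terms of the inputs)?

(~(a ^ ~c)) | a

G1 = ~c
G6 = ~(a ^ G1) = ~(a ^ ~c)
G7 = G6 | a = (~(a ^ ~c)) | a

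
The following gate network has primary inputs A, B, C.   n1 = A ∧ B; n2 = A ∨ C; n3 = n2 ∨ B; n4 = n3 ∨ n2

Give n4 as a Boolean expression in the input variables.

n2 = A ∨ C
n3 = n2 ∨ B = (A ∨ C) ∨ B
n4 = n3 ∨ n2 = ((A ∨ C) ∨ B) ∨ (A ∨ C)

((A ∨ C) ∨ B) ∨ (A ∨ C)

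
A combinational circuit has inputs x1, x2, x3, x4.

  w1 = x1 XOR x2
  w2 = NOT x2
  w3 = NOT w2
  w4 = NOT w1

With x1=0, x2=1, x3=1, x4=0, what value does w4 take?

0

w1 = 0 XOR 1 = 1
w4 = NOT 1 = 0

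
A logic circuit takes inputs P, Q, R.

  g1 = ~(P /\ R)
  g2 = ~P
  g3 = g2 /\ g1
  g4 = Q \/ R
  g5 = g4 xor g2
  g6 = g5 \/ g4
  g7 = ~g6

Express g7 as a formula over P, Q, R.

g2 = ~P
g4 = Q \/ R
g5 = g4 xor g2 = (Q \/ R) xor ~P
g6 = g5 \/ g4 = ((Q \/ R) xor ~P) \/ (Q \/ R)
g7 = ~g6 = ~(((Q \/ R) xor ~P) \/ (Q \/ R))

~(((Q \/ R) xor ~P) \/ (Q \/ R))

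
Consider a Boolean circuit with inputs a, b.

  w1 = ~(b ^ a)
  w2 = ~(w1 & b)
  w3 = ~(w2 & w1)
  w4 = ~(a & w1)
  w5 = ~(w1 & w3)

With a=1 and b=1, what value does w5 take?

0

w1 = ~(1 ^ 1) = 1
w2 = ~(1 & 1) = 0
w3 = ~(0 & 1) = 1
w5 = ~(1 & 1) = 0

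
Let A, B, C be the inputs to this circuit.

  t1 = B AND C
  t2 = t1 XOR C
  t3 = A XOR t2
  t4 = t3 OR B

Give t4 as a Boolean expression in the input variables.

(A XOR ((B AND C) XOR C)) OR B

t1 = B AND C
t2 = t1 XOR C = (B AND C) XOR C
t3 = A XOR t2 = A XOR ((B AND C) XOR C)
t4 = t3 OR B = (A XOR ((B AND C) XOR C)) OR B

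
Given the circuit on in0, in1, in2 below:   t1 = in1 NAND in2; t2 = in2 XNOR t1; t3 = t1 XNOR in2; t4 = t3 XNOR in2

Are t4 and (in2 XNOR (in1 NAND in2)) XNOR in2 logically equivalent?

Yes

t1 = in1 NAND in2
t3 = t1 XNOR in2 = (in1 NAND in2) XNOR in2
t4 = t3 XNOR in2 = ((in1 NAND in2) XNOR in2) XNOR in2
At in0=0, in1=1, in2=1: circuit gives 0, formula gives 0.
At in0=0, in1=0, in2=0: circuit gives 1, formula gives 1.
Agrees on all 8 inputs.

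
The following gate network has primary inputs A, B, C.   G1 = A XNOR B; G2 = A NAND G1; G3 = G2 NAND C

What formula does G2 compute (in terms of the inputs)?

A NAND (A XNOR B)

G1 = A XNOR B
G2 = A NAND G1 = A NAND (A XNOR B)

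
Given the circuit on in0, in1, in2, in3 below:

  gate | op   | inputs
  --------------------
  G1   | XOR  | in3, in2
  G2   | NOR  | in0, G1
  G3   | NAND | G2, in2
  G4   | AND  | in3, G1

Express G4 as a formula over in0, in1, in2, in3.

in3 AND (in3 XOR in2)

G1 = in3 XOR in2
G4 = in3 AND G1 = in3 AND (in3 XOR in2)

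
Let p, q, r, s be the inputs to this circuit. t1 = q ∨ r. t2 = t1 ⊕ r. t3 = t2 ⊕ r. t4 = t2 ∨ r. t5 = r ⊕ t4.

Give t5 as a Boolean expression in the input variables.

r ⊕ (((q ∨ r) ⊕ r) ∨ r)

t1 = q ∨ r
t2 = t1 ⊕ r = (q ∨ r) ⊕ r
t4 = t2 ∨ r = ((q ∨ r) ⊕ r) ∨ r
t5 = r ⊕ t4 = r ⊕ (((q ∨ r) ⊕ r) ∨ r)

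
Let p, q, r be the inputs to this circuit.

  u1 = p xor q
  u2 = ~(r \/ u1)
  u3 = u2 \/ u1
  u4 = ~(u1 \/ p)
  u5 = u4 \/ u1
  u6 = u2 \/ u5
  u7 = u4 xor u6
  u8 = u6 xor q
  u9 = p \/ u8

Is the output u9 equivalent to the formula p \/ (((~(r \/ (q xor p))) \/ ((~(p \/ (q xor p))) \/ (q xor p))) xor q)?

Yes

u1 = p xor q
u2 = ~(r \/ u1) = ~(r \/ (p xor q))
u4 = ~(u1 \/ p) = ~((p xor q) \/ p)
u5 = u4 \/ u1 = (~((p xor q) \/ p)) \/ (p xor q)
u6 = u2 \/ u5 = (~(r \/ (p xor q))) \/ ((~((p xor q) \/ p)) \/ (p xor q))
u8 = u6 xor q = ((~(r \/ (p xor q))) \/ ((~((p xor q) \/ p)) \/ (p xor q))) xor q
u9 = p \/ u8 = p \/ (((~(r \/ (p xor q))) \/ ((~((p xor q) \/ p)) \/ (p xor q))) xor q)
At p=0, q=1, r=0: circuit gives 0, formula gives 0.
At p=0, q=0, r=0: circuit gives 1, formula gives 1.
Agrees on all 8 inputs.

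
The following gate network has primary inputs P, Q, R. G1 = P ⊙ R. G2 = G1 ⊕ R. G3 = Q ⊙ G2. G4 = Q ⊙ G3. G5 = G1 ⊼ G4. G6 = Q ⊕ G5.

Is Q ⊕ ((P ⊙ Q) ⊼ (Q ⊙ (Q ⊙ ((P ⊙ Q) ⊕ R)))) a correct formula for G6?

G1 = P ⊙ R
G2 = G1 ⊕ R = (P ⊙ R) ⊕ R
G3 = Q ⊙ G2 = Q ⊙ ((P ⊙ R) ⊕ R)
G4 = Q ⊙ G3 = Q ⊙ (Q ⊙ ((P ⊙ R) ⊕ R))
G5 = G1 ⊼ G4 = (P ⊙ R) ⊼ (Q ⊙ (Q ⊙ ((P ⊙ R) ⊕ R)))
G6 = Q ⊕ G5 = Q ⊕ ((P ⊙ R) ⊼ (Q ⊙ (Q ⊙ ((P ⊙ R) ⊕ R))))
At P=0, Q=1, R=0: circuit gives 1, formula gives 0.

No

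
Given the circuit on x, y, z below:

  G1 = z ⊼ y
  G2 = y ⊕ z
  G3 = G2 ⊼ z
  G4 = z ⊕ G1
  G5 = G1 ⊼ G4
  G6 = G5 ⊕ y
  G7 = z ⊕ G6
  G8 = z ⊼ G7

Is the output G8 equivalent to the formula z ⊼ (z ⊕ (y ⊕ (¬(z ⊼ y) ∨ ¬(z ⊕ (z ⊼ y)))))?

G1 = z ⊼ y
G4 = z ⊕ G1 = z ⊕ (z ⊼ y)
G5 = G1 ⊼ G4 = (z ⊼ y) ⊼ (z ⊕ (z ⊼ y))
G6 = G5 ⊕ y = ((z ⊼ y) ⊼ (z ⊕ (z ⊼ y))) ⊕ y
G7 = z ⊕ G6 = z ⊕ (((z ⊼ y) ⊼ (z ⊕ (z ⊼ y))) ⊕ y)
G8 = z ⊼ G7 = z ⊼ (z ⊕ (((z ⊼ y) ⊼ (z ⊕ (z ⊼ y))) ⊕ y))
At x=0, y=1, z=1: circuit gives 0, formula gives 0.
At x=0, y=0, z=0: circuit gives 1, formula gives 1.
Agrees on all 8 inputs.

Yes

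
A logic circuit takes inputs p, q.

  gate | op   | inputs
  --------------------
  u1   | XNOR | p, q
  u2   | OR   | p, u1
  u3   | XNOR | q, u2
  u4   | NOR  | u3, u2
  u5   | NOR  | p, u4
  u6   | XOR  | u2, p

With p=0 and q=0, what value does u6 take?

1

u1 = 0 XNOR 0 = 1
u2 = 0 OR 1 = 1
u6 = 1 XOR 0 = 1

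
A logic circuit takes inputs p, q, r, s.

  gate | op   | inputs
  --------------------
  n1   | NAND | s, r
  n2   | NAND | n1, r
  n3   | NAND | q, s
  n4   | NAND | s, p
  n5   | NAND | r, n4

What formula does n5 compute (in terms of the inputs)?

r NAND (s NAND p)

n4 = s NAND p
n5 = r NAND n4 = r NAND (s NAND p)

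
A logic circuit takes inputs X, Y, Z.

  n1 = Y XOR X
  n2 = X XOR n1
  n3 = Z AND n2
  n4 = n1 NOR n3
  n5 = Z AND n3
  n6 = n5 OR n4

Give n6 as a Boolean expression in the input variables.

(Z AND (Z AND (X XOR (Y XOR X)))) OR ((Y XOR X) NOR (Z AND (X XOR (Y XOR X))))

n1 = Y XOR X
n2 = X XOR n1 = X XOR (Y XOR X)
n3 = Z AND n2 = Z AND (X XOR (Y XOR X))
n4 = n1 NOR n3 = (Y XOR X) NOR (Z AND (X XOR (Y XOR X)))
n5 = Z AND n3 = Z AND (Z AND (X XOR (Y XOR X)))
n6 = n5 OR n4 = (Z AND (Z AND (X XOR (Y XOR X)))) OR ((Y XOR X) NOR (Z AND (X XOR (Y XOR X))))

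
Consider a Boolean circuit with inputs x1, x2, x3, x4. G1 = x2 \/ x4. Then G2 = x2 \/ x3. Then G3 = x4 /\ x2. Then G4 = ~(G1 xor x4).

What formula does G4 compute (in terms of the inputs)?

G1 = x2 \/ x4
G4 = ~(G1 xor x4) = ~((x2 \/ x4) xor x4)

~((x2 \/ x4) xor x4)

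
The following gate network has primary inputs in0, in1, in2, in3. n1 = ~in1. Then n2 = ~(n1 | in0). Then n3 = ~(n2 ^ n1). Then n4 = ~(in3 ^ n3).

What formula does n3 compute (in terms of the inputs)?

~((~(~in1 | in0)) ^ ~in1)

n1 = ~in1
n2 = ~(n1 | in0) = ~(~in1 | in0)
n3 = ~(n2 ^ n1) = ~((~(~in1 | in0)) ^ ~in1)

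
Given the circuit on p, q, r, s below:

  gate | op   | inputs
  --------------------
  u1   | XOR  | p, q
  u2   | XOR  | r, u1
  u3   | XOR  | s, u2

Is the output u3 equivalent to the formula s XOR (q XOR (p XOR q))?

No

u1 = p XOR q
u2 = r XOR u1 = r XOR (p XOR q)
u3 = s XOR u2 = s XOR (r XOR (p XOR q))
At p=0, q=0, r=1, s=0: circuit gives 1, formula gives 0.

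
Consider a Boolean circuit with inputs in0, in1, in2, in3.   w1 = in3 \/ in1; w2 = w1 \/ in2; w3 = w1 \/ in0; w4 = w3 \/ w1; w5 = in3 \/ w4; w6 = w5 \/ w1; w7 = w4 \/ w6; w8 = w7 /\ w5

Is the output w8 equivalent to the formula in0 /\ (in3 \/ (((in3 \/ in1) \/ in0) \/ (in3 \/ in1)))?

No

w1 = in3 \/ in1
w3 = w1 \/ in0 = (in3 \/ in1) \/ in0
w4 = w3 \/ w1 = ((in3 \/ in1) \/ in0) \/ (in3 \/ in1)
w5 = in3 \/ w4 = in3 \/ (((in3 \/ in1) \/ in0) \/ (in3 \/ in1))
w6 = w5 \/ w1 = (in3 \/ (((in3 \/ in1) \/ in0) \/ (in3 \/ in1))) \/ (in3 \/ in1)
w7 = w4 \/ w6 = (((in3 \/ in1) \/ in0) \/ (in3 \/ in1)) \/ ((in3 \/ (((in3 \/ in1) \/ in0) \/ (in3 \/ in1))) \/ (in3 \/ in1))
w8 = w7 /\ w5 = ((((in3 \/ in1) \/ in0) \/ (in3 \/ in1)) \/ ((in3 \/ (((in3 \/ in1) \/ in0) \/ (in3 \/ in1))) \/ (in3 \/ in1))) /\ (in3 \/ (((in3 \/ in1) \/ in0) \/ (in3 \/ in1)))
At in0=0, in1=0, in2=0, in3=1: circuit gives 1, formula gives 0.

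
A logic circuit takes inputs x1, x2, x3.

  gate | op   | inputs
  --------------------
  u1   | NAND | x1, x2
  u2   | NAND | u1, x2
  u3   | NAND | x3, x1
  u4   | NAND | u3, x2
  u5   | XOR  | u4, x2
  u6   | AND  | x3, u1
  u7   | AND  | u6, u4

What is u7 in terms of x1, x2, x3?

u1 = x1 NAND x2
u3 = x3 NAND x1
u4 = u3 NAND x2 = (x3 NAND x1) NAND x2
u6 = x3 AND u1 = x3 AND (x1 NAND x2)
u7 = u6 AND u4 = (x3 AND (x1 NAND x2)) AND ((x3 NAND x1) NAND x2)

(x3 AND (x1 NAND x2)) AND ((x3 NAND x1) NAND x2)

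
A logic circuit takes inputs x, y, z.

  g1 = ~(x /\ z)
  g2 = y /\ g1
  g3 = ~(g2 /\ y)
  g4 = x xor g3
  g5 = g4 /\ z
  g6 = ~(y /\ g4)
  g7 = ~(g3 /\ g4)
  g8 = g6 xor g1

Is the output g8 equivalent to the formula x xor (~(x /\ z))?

No

g1 = ~(x /\ z)
g2 = y /\ g1 = y /\ (~(x /\ z))
g3 = ~(g2 /\ y) = ~((y /\ (~(x /\ z))) /\ y)
g4 = x xor g3 = x xor (~((y /\ (~(x /\ z))) /\ y))
g6 = ~(y /\ g4) = ~(y /\ (x xor (~((y /\ (~(x /\ z))) /\ y))))
g8 = g6 xor g1 = (~(y /\ (x xor (~((y /\ (~(x /\ z))) /\ y))))) xor (~(x /\ z))
At x=0, y=0, z=0: circuit gives 0, formula gives 1.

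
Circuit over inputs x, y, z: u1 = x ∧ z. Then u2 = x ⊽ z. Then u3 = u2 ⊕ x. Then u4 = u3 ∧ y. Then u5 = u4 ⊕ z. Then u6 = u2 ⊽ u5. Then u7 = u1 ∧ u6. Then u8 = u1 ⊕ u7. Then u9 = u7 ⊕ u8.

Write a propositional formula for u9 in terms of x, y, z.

u1 = x ∧ z
u2 = x ⊽ z
u3 = u2 ⊕ x = (x ⊽ z) ⊕ x
u4 = u3 ∧ y = ((x ⊽ z) ⊕ x) ∧ y
u5 = u4 ⊕ z = (((x ⊽ z) ⊕ x) ∧ y) ⊕ z
u6 = u2 ⊽ u5 = (x ⊽ z) ⊽ ((((x ⊽ z) ⊕ x) ∧ y) ⊕ z)
u7 = u1 ∧ u6 = (x ∧ z) ∧ ((x ⊽ z) ⊽ ((((x ⊽ z) ⊕ x) ∧ y) ⊕ z))
u8 = u1 ⊕ u7 = (x ∧ z) ⊕ ((x ∧ z) ∧ ((x ⊽ z) ⊽ ((((x ⊽ z) ⊕ x) ∧ y) ⊕ z)))
u9 = u7 ⊕ u8 = ((x ∧ z) ∧ ((x ⊽ z) ⊽ ((((x ⊽ z) ⊕ x) ∧ y) ⊕ z))) ⊕ ((x ∧ z) ⊕ ((x ∧ z) ∧ ((x ⊽ z) ⊽ ((((x ⊽ z) ⊕ x) ∧ y) ⊕ z))))

((x ∧ z) ∧ ((x ⊽ z) ⊽ ((((x ⊽ z) ⊕ x) ∧ y) ⊕ z))) ⊕ ((x ∧ z) ⊕ ((x ∧ z) ∧ ((x ⊽ z) ⊽ ((((x ⊽ z) ⊕ x) ∧ y) ⊕ z))))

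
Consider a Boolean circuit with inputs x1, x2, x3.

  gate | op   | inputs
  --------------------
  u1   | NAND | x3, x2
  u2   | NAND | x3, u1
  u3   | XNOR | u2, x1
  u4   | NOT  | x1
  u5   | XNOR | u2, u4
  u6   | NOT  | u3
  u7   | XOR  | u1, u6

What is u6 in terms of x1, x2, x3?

u1 = x3 NAND x2
u2 = x3 NAND u1 = x3 NAND (x3 NAND x2)
u3 = u2 XNOR x1 = (x3 NAND (x3 NAND x2)) XNOR x1
u6 = NOT u3 = NOT ((x3 NAND (x3 NAND x2)) XNOR x1)

NOT ((x3 NAND (x3 NAND x2)) XNOR x1)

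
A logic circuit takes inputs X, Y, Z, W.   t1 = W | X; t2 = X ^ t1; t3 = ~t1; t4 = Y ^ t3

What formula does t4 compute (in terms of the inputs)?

Y ^ ~(W | X)

t1 = W | X
t3 = ~t1 = ~(W | X)
t4 = Y ^ t3 = Y ^ ~(W | X)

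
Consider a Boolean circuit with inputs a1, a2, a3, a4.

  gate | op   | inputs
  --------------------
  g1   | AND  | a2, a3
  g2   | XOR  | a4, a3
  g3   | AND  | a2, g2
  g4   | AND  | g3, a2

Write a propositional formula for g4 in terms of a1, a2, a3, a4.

(a2 AND (a4 XOR a3)) AND a2

g2 = a4 XOR a3
g3 = a2 AND g2 = a2 AND (a4 XOR a3)
g4 = g3 AND a2 = (a2 AND (a4 XOR a3)) AND a2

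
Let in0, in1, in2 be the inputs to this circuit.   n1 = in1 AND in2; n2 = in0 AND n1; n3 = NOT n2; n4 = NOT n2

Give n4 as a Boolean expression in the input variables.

NOT (in0 AND (in1 AND in2))

n1 = in1 AND in2
n2 = in0 AND n1 = in0 AND (in1 AND in2)
n4 = NOT n2 = NOT (in0 AND (in1 AND in2))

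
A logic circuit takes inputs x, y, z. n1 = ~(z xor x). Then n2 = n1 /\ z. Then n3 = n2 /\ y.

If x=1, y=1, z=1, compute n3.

1

n1 = ~(1 xor 1) = 1
n2 = 1 /\ 1 = 1
n3 = 1 /\ 1 = 1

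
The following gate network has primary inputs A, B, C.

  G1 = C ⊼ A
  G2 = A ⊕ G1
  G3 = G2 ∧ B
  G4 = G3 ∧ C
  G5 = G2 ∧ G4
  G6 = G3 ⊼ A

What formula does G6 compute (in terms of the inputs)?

G1 = C ⊼ A
G2 = A ⊕ G1 = A ⊕ (C ⊼ A)
G3 = G2 ∧ B = (A ⊕ (C ⊼ A)) ∧ B
G6 = G3 ⊼ A = ((A ⊕ (C ⊼ A)) ∧ B) ⊼ A

((A ⊕ (C ⊼ A)) ∧ B) ⊼ A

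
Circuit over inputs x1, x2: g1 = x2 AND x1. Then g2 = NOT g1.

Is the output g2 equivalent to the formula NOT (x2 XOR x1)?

No

g1 = x2 AND x1
g2 = NOT g1 = NOT (x2 AND x1)
At x1=0, x2=1: circuit gives 1, formula gives 0.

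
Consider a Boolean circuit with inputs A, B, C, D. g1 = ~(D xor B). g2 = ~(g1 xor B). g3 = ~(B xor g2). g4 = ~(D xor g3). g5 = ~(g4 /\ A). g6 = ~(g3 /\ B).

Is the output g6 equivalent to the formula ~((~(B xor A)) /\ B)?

g1 = ~(D xor B)
g2 = ~(g1 xor B) = ~((~(D xor B)) xor B)
g3 = ~(B xor g2) = ~(B xor (~((~(D xor B)) xor B)))
g6 = ~(g3 /\ B) = ~((~(B xor (~((~(D xor B)) xor B)))) /\ B)
At A=0, B=1, C=0, D=1: circuit gives 0, formula gives 1.

No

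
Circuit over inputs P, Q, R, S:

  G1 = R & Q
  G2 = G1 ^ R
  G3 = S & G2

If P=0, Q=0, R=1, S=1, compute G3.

1

G1 = 1 & 0 = 0
G2 = 0 ^ 1 = 1
G3 = 1 & 1 = 1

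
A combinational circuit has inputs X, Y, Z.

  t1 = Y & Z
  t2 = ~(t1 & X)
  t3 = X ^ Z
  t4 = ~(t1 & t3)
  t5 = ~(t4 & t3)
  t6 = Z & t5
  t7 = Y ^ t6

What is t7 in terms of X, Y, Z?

t1 = Y & Z
t3 = X ^ Z
t4 = ~(t1 & t3) = ~((Y & Z) & (X ^ Z))
t5 = ~(t4 & t3) = ~((~((Y & Z) & (X ^ Z))) & (X ^ Z))
t6 = Z & t5 = Z & (~((~((Y & Z) & (X ^ Z))) & (X ^ Z)))
t7 = Y ^ t6 = Y ^ (Z & (~((~((Y & Z) & (X ^ Z))) & (X ^ Z))))

Y ^ (Z & (~((~((Y & Z) & (X ^ Z))) & (X ^ Z))))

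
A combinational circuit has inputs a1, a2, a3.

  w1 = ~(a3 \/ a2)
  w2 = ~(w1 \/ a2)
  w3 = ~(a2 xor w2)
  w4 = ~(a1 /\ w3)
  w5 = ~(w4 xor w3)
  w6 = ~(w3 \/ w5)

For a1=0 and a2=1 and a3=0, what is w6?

w1 = ~(0 \/ 1) = 0
w2 = ~(0 \/ 1) = 0
w3 = ~(1 xor 0) = 0
w4 = ~(0 /\ 0) = 1
w5 = ~(1 xor 0) = 0
w6 = ~(0 \/ 0) = 1

1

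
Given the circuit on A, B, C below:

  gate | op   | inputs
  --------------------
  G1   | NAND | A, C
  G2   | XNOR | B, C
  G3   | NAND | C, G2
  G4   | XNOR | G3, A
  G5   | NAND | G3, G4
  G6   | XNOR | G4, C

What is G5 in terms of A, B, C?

G2 = B XNOR C
G3 = C NAND G2 = C NAND (B XNOR C)
G4 = G3 XNOR A = (C NAND (B XNOR C)) XNOR A
G5 = G3 NAND G4 = (C NAND (B XNOR C)) NAND ((C NAND (B XNOR C)) XNOR A)

(C NAND (B XNOR C)) NAND ((C NAND (B XNOR C)) XNOR A)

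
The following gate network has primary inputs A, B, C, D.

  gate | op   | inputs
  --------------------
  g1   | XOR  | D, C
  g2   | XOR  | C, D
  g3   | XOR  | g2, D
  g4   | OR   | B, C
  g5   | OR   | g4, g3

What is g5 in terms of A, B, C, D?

g2 = C XOR D
g3 = g2 XOR D = (C XOR D) XOR D
g4 = B OR C
g5 = g4 OR g3 = (B OR C) OR ((C XOR D) XOR D)

(B OR C) OR ((C XOR D) XOR D)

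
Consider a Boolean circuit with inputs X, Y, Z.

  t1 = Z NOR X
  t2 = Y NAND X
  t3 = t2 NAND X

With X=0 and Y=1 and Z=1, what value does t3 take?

t2 = 1 NAND 0 = 1
t3 = 1 NAND 0 = 1

1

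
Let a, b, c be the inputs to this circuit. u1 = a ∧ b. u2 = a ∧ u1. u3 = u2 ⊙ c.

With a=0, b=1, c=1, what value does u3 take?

u1 = 0 ∧ 1 = 0
u2 = 0 ∧ 0 = 0
u3 = 0 ⊙ 1 = 0

0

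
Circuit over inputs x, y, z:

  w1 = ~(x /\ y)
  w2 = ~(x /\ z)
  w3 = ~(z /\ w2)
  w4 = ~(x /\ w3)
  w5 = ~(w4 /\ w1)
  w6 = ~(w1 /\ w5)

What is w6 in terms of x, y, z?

~((~(x /\ y)) /\ (~((~(x /\ (~(z /\ (~(x /\ z)))))) /\ (~(x /\ y)))))

w1 = ~(x /\ y)
w2 = ~(x /\ z)
w3 = ~(z /\ w2) = ~(z /\ (~(x /\ z)))
w4 = ~(x /\ w3) = ~(x /\ (~(z /\ (~(x /\ z)))))
w5 = ~(w4 /\ w1) = ~((~(x /\ (~(z /\ (~(x /\ z)))))) /\ (~(x /\ y)))
w6 = ~(w1 /\ w5) = ~((~(x /\ y)) /\ (~((~(x /\ (~(z /\ (~(x /\ z)))))) /\ (~(x /\ y)))))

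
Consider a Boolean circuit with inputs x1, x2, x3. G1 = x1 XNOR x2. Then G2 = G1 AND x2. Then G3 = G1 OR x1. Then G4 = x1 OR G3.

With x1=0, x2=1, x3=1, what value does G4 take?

0

G1 = 0 XNOR 1 = 0
G3 = 0 OR 0 = 0
G4 = 0 OR 0 = 0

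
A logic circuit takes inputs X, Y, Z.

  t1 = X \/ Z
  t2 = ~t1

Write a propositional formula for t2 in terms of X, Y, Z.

t1 = X \/ Z
t2 = ~t1 = ~(X \/ Z)

~(X \/ Z)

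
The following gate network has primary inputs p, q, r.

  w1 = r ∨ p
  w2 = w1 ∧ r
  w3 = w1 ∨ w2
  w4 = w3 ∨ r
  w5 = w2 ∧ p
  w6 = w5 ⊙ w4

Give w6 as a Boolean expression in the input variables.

w1 = r ∨ p
w2 = w1 ∧ r = (r ∨ p) ∧ r
w3 = w1 ∨ w2 = (r ∨ p) ∨ ((r ∨ p) ∧ r)
w4 = w3 ∨ r = ((r ∨ p) ∨ ((r ∨ p) ∧ r)) ∨ r
w5 = w2 ∧ p = ((r ∨ p) ∧ r) ∧ p
w6 = w5 ⊙ w4 = (((r ∨ p) ∧ r) ∧ p) ⊙ (((r ∨ p) ∨ ((r ∨ p) ∧ r)) ∨ r)

(((r ∨ p) ∧ r) ∧ p) ⊙ (((r ∨ p) ∨ ((r ∨ p) ∧ r)) ∨ r)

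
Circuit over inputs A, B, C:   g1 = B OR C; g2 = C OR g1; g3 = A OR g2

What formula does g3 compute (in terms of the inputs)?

A OR (C OR (B OR C))

g1 = B OR C
g2 = C OR g1 = C OR (B OR C)
g3 = A OR g2 = A OR (C OR (B OR C))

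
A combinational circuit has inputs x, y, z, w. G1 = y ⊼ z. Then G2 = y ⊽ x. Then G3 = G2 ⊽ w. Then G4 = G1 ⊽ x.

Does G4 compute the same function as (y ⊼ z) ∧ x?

No

G1 = y ⊼ z
G4 = G1 ⊽ x = (y ⊼ z) ⊽ x
At x=0, y=1, z=1, w=0: circuit gives 1, formula gives 0.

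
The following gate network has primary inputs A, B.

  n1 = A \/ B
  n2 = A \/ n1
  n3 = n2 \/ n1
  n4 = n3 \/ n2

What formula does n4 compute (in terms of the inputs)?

((A \/ (A \/ B)) \/ (A \/ B)) \/ (A \/ (A \/ B))

n1 = A \/ B
n2 = A \/ n1 = A \/ (A \/ B)
n3 = n2 \/ n1 = (A \/ (A \/ B)) \/ (A \/ B)
n4 = n3 \/ n2 = ((A \/ (A \/ B)) \/ (A \/ B)) \/ (A \/ (A \/ B))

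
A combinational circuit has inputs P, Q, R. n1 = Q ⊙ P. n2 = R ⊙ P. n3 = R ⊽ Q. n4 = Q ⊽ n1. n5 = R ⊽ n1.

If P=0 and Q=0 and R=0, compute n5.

0

n1 = 0 ⊙ 0 = 1
n5 = 0 ⊽ 1 = 0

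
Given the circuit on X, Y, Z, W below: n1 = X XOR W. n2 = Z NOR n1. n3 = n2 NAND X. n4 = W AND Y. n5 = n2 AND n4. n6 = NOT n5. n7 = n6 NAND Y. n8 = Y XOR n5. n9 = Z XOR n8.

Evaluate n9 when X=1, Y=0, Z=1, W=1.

n1 = 1 XOR 1 = 0
n2 = 1 NOR 0 = 0
n4 = 1 AND 0 = 0
n5 = 0 AND 0 = 0
n8 = 0 XOR 0 = 0
n9 = 1 XOR 0 = 1

1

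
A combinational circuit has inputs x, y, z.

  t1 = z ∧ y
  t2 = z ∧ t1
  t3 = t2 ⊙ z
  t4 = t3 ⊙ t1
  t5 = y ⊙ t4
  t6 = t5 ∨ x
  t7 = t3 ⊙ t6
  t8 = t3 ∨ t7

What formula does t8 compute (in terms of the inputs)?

((z ∧ (z ∧ y)) ⊙ z) ∨ (((z ∧ (z ∧ y)) ⊙ z) ⊙ ((y ⊙ (((z ∧ (z ∧ y)) ⊙ z) ⊙ (z ∧ y))) ∨ x))

t1 = z ∧ y
t2 = z ∧ t1 = z ∧ (z ∧ y)
t3 = t2 ⊙ z = (z ∧ (z ∧ y)) ⊙ z
t4 = t3 ⊙ t1 = ((z ∧ (z ∧ y)) ⊙ z) ⊙ (z ∧ y)
t5 = y ⊙ t4 = y ⊙ (((z ∧ (z ∧ y)) ⊙ z) ⊙ (z ∧ y))
t6 = t5 ∨ x = (y ⊙ (((z ∧ (z ∧ y)) ⊙ z) ⊙ (z ∧ y))) ∨ x
t7 = t3 ⊙ t6 = ((z ∧ (z ∧ y)) ⊙ z) ⊙ ((y ⊙ (((z ∧ (z ∧ y)) ⊙ z) ⊙ (z ∧ y))) ∨ x)
t8 = t3 ∨ t7 = ((z ∧ (z ∧ y)) ⊙ z) ∨ (((z ∧ (z ∧ y)) ⊙ z) ⊙ ((y ⊙ (((z ∧ (z ∧ y)) ⊙ z) ⊙ (z ∧ y))) ∨ x))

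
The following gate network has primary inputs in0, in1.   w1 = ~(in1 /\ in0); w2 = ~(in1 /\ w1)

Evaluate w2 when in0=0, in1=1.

w1 = ~(1 /\ 0) = 1
w2 = ~(1 /\ 1) = 0

0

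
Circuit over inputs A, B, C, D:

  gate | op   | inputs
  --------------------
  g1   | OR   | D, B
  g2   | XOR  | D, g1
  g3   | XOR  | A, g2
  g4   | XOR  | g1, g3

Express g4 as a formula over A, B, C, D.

(D OR B) XOR (A XOR (D XOR (D OR B)))

g1 = D OR B
g2 = D XOR g1 = D XOR (D OR B)
g3 = A XOR g2 = A XOR (D XOR (D OR B))
g4 = g1 XOR g3 = (D OR B) XOR (A XOR (D XOR (D OR B)))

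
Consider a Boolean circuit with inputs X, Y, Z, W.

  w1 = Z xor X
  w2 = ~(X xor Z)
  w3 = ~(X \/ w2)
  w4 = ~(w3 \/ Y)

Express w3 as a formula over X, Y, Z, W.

~(X \/ (~(X xor Z)))

w2 = ~(X xor Z)
w3 = ~(X \/ w2) = ~(X \/ (~(X xor Z)))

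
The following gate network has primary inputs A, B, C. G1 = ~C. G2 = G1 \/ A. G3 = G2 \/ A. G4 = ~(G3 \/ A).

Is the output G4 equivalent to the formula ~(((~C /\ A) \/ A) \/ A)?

G1 = ~C
G2 = G1 \/ A = ~C \/ A
G3 = G2 \/ A = (~C \/ A) \/ A
G4 = ~(G3 \/ A) = ~(((~C \/ A) \/ A) \/ A)
At A=0, B=0, C=0: circuit gives 0, formula gives 1.

No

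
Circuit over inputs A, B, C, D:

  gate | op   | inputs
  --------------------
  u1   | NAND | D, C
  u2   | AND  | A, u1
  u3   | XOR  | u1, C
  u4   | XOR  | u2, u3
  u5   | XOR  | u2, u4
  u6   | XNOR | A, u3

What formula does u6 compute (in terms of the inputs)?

A XNOR ((D NAND C) XOR C)

u1 = D NAND C
u3 = u1 XOR C = (D NAND C) XOR C
u6 = A XNOR u3 = A XNOR ((D NAND C) XOR C)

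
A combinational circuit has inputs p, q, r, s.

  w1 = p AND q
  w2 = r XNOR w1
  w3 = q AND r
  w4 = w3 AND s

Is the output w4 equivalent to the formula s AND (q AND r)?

Yes

w3 = q AND r
w4 = w3 AND s = (q AND r) AND s
At p=0, q=0, r=0, s=0: circuit gives 0, formula gives 0.
At p=0, q=1, r=1, s=1: circuit gives 1, formula gives 1.
Agrees on all 16 inputs.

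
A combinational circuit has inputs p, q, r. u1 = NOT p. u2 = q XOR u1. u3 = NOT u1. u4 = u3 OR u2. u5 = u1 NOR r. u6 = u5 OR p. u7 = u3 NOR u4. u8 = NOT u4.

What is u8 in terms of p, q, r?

u1 = NOT p
u2 = q XOR u1 = q XOR NOT p
u3 = NOT u1 = NOT NOT p
u4 = u3 OR u2 = NOT NOT p OR (q XOR NOT p)
u8 = NOT u4 = NOT (NOT NOT p OR (q XOR NOT p))

NOT (NOT NOT p OR (q XOR NOT p))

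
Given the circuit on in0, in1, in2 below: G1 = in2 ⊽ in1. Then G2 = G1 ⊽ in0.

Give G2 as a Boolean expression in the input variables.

G1 = in2 ⊽ in1
G2 = G1 ⊽ in0 = (in2 ⊽ in1) ⊽ in0

(in2 ⊽ in1) ⊽ in0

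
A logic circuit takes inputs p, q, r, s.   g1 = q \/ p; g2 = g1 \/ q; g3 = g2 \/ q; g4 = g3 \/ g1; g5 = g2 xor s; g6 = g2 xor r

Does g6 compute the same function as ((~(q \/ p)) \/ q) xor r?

g1 = q \/ p
g2 = g1 \/ q = (q \/ p) \/ q
g6 = g2 xor r = ((q \/ p) \/ q) xor r
At p=0, q=0, r=0, s=0: circuit gives 0, formula gives 1.

No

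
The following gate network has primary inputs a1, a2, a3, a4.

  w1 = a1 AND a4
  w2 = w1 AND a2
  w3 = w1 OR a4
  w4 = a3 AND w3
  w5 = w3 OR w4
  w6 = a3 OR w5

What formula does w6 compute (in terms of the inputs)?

a3 OR (((a1 AND a4) OR a4) OR (a3 AND ((a1 AND a4) OR a4)))

w1 = a1 AND a4
w3 = w1 OR a4 = (a1 AND a4) OR a4
w4 = a3 AND w3 = a3 AND ((a1 AND a4) OR a4)
w5 = w3 OR w4 = ((a1 AND a4) OR a4) OR (a3 AND ((a1 AND a4) OR a4))
w6 = a3 OR w5 = a3 OR (((a1 AND a4) OR a4) OR (a3 AND ((a1 AND a4) OR a4)))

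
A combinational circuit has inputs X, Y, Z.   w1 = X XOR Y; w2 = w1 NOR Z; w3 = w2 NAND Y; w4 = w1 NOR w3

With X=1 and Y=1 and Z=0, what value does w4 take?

1

w1 = 1 XOR 1 = 0
w2 = 0 NOR 0 = 1
w3 = 1 NAND 1 = 0
w4 = 0 NOR 0 = 1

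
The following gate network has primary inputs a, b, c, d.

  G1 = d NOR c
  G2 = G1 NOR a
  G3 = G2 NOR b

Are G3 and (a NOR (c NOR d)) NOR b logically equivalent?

Yes

G1 = d NOR c
G2 = G1 NOR a = (d NOR c) NOR a
G3 = G2 NOR b = ((d NOR c) NOR a) NOR b
At a=0, b=0, c=0, d=1: circuit gives 0, formula gives 0.
At a=0, b=0, c=0, d=0: circuit gives 1, formula gives 1.
Agrees on all 16 inputs.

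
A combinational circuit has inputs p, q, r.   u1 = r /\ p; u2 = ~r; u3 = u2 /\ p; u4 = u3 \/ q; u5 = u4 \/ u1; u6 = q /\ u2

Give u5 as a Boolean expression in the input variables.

((~r /\ p) \/ q) \/ (r /\ p)

u1 = r /\ p
u2 = ~r
u3 = u2 /\ p = ~r /\ p
u4 = u3 \/ q = (~r /\ p) \/ q
u5 = u4 \/ u1 = ((~r /\ p) \/ q) \/ (r /\ p)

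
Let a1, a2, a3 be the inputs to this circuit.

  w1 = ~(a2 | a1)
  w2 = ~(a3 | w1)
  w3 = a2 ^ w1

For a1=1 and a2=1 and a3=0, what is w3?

1

w1 = ~(1 | 1) = 0
w3 = 1 ^ 0 = 1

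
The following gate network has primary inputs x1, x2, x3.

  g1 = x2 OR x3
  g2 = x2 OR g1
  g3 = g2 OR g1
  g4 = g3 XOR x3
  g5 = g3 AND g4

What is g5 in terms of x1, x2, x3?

g1 = x2 OR x3
g2 = x2 OR g1 = x2 OR (x2 OR x3)
g3 = g2 OR g1 = (x2 OR (x2 OR x3)) OR (x2 OR x3)
g4 = g3 XOR x3 = ((x2 OR (x2 OR x3)) OR (x2 OR x3)) XOR x3
g5 = g3 AND g4 = ((x2 OR (x2 OR x3)) OR (x2 OR x3)) AND (((x2 OR (x2 OR x3)) OR (x2 OR x3)) XOR x3)

((x2 OR (x2 OR x3)) OR (x2 OR x3)) AND (((x2 OR (x2 OR x3)) OR (x2 OR x3)) XOR x3)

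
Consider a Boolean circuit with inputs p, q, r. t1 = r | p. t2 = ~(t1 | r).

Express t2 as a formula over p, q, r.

~((r | p) | r)

t1 = r | p
t2 = ~(t1 | r) = ~((r | p) | r)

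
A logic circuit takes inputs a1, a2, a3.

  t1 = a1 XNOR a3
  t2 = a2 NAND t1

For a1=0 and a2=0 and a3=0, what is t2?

t1 = 0 XNOR 0 = 1
t2 = 0 NAND 1 = 1

1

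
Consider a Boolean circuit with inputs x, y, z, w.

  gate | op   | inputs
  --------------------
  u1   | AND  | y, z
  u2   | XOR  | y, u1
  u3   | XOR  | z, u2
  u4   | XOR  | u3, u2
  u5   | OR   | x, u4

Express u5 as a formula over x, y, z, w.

x OR ((z XOR (y XOR (y AND z))) XOR (y XOR (y AND z)))

u1 = y AND z
u2 = y XOR u1 = y XOR (y AND z)
u3 = z XOR u2 = z XOR (y XOR (y AND z))
u4 = u3 XOR u2 = (z XOR (y XOR (y AND z))) XOR (y XOR (y AND z))
u5 = x OR u4 = x OR ((z XOR (y XOR (y AND z))) XOR (y XOR (y AND z)))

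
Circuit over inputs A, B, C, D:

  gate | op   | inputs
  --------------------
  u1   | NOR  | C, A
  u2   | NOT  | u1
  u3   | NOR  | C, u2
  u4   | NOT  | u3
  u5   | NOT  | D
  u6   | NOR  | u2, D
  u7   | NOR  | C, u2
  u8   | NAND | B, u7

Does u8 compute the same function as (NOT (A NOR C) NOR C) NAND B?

Yes

u1 = C NOR A
u2 = NOT u1 = NOT (C NOR A)
u7 = C NOR u2 = C NOR NOT (C NOR A)
u8 = B NAND u7 = B NAND (C NOR NOT (C NOR A))
At A=0, B=1, C=0, D=0: circuit gives 0, formula gives 0.
At A=0, B=0, C=0, D=0: circuit gives 1, formula gives 1.
Agrees on all 16 inputs.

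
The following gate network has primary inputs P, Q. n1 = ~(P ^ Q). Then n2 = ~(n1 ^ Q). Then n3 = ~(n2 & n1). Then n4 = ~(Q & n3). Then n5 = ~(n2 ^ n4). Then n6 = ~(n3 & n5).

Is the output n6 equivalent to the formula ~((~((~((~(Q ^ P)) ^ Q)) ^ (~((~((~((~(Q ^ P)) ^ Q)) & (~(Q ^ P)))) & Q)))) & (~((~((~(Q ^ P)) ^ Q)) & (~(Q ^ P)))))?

Yes

n1 = ~(P ^ Q)
n2 = ~(n1 ^ Q) = ~((~(P ^ Q)) ^ Q)
n3 = ~(n2 & n1) = ~((~((~(P ^ Q)) ^ Q)) & (~(P ^ Q)))
n4 = ~(Q & n3) = ~(Q & (~((~((~(P ^ Q)) ^ Q)) & (~(P ^ Q)))))
n5 = ~(n2 ^ n4) = ~((~((~(P ^ Q)) ^ Q)) ^ (~(Q & (~((~((~(P ^ Q)) ^ Q)) & (~(P ^ Q)))))))
n6 = ~(n3 & n5) = ~((~((~((~(P ^ Q)) ^ Q)) & (~(P ^ Q)))) & (~((~((~(P ^ Q)) ^ Q)) ^ (~(Q & (~((~((~(P ^ Q)) ^ Q)) & (~(P ^ Q)))))))))
At P=0, Q=1: circuit gives 0, formula gives 0.
At P=0, Q=0: circuit gives 1, formula gives 1.
Agrees on all 4 inputs.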